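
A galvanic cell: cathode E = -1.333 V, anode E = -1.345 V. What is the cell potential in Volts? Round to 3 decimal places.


Standard cell potential: E_cell = E_cathode - E_anode.
E_cell = -1.333 - (-1.345)
E_cell = 0.012 V, rounded to 3 dp:

0.012 V


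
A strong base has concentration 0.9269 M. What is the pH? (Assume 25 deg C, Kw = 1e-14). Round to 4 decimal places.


A strong base dissociates completely, so [OH-] equals the given concentration.
pOH = -log10([OH-]) = -log10(0.9269) = 0.032967
pH = 14 - pOH = 14 - 0.032967
pH = 13.967033, rounded to 4 dp:

13.9670


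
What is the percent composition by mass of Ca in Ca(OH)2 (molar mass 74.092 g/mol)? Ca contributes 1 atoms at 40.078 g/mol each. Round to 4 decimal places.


pct = 100 * (n_elem * M_elem) / M_total
mass_contribution = 1 * 40.078 = 40.078 g/mol
pct = 100 * 40.078 / 74.092
pct = 54.09220969 %, rounded to 4 dp:

54.0922 %


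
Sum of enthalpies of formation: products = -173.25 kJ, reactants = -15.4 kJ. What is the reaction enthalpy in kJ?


dH_rxn = sum(dH_f products) - sum(dH_f reactants)
dH_rxn = -173.25 - (-15.4)
dH_rxn = -157.85 kJ:

-157.85 kJ


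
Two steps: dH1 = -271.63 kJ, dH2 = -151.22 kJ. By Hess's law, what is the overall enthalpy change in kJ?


Hess's law: enthalpy is a state function, so add the step enthalpies.
dH_total = dH1 + dH2 = -271.63 + (-151.22)
dH_total = -422.85 kJ:

-422.85 kJ


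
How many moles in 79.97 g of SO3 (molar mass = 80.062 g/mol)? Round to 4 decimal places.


n = mass / M
n = 79.97 / 80.062
n = 0.99885089 mol, rounded to 4 dp:

0.9989 mol


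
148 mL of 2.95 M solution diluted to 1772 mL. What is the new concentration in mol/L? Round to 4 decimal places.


Dilution: M1*V1 = M2*V2, solve for M2.
M2 = M1*V1 / V2
M2 = 2.95 * 148 / 1772
M2 = 436.6 / 1772
M2 = 0.24638826 mol/L, rounded to 4 dp:

0.2464 mol/L


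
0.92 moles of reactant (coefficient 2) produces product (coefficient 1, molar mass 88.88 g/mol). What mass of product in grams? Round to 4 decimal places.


Use the coefficient ratio to convert reactant moles to product moles, then multiply by the product's molar mass.
moles_P = moles_R * (coeff_P / coeff_R) = 0.92 * (1/2) = 0.46
mass_P = moles_P * M_P = 0.46 * 88.88
mass_P = 40.8848 g, rounded to 4 dp:

40.8848 g


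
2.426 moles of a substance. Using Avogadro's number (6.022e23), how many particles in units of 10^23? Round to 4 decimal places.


N = n * NA, then divide by 1e23 for the requested units.
N / 1e23 = n * 6.022
N / 1e23 = 2.426 * 6.022
N / 1e23 = 14.609372, rounded to 4 dp:

14.6094


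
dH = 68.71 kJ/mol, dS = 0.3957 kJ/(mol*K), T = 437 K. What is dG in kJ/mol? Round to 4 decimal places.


Gibbs: dG = dH - T*dS (consistent units, dS already in kJ/(mol*K)).
T*dS = 437 * 0.3957 = 172.9209
dG = 68.71 - (172.9209)
dG = -104.2109 kJ/mol, rounded to 4 dp:

-104.2109 kJ/mol


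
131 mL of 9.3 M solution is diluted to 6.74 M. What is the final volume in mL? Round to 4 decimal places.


Dilution: M1*V1 = M2*V2, solve for V2.
V2 = M1*V1 / M2
V2 = 9.3 * 131 / 6.74
V2 = 1218.3 / 6.74
V2 = 180.75667656 mL, rounded to 4 dp:

180.7567 mL


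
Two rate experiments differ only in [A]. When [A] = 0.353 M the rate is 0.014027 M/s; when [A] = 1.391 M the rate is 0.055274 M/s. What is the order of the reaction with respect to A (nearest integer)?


Rate is proportional to [A]^n, so rate2/rate1 = ([A]2/[A]1)^n. Take logs to solve for n.
rate2/rate1 = 0.055274 / 0.014027 = 3.9405
[A]2/[A]1 = 1.391 / 0.353 = 3.9405
n = ln(3.9405) / ln(3.9405) = 1.0
Nearest integer order:

1


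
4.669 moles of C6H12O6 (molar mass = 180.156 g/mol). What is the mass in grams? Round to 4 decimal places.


mass = n * M
mass = 4.669 * 180.156
mass = 841.148364 g, rounded to 4 dp:

841.1484 g


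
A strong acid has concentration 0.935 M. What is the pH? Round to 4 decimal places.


A strong acid dissociates completely, so [H+] equals the given concentration.
pH = -log10([H+]) = -log10(0.935)
pH = 0.02918839, rounded to 4 dp:

0.0292


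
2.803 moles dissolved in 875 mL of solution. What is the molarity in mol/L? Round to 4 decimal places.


Convert volume to liters: V_L = V_mL / 1000.
V_L = 875 / 1000 = 0.875 L
M = n / V_L = 2.803 / 0.875
M = 3.20342857 mol/L, rounded to 4 dp:

3.2034 mol/L


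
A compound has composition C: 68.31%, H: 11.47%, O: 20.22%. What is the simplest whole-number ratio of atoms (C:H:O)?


Assume 100 g of compound, divide each mass% by atomic mass to get moles, then normalize by the smallest to get a raw atom ratio.
Moles per 100 g: C: 68.31/12.011 = 5.6873, H: 11.47/1.008 = 11.379, O: 20.22/15.999 = 1.2638
Raw ratio (divide by min = 1.2638): C: 4.5, H: 9.004, O: 1.0
Multiply by 2 to clear fractions: C: 9.0 ~= 9, H: 18.007 ~= 18, O: 2.0 ~= 2
Reduce by GCD to get the simplest whole-number ratio:

9:18:2


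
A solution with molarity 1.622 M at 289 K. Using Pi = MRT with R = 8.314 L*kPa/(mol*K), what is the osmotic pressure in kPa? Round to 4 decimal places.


Osmotic pressure (van't Hoff): Pi = M*R*T.
RT = 8.314 * 289 = 2402.746
Pi = 1.622 * 2402.746
Pi = 3897.254012 kPa, rounded to 4 dp:

3897.2540 kPa


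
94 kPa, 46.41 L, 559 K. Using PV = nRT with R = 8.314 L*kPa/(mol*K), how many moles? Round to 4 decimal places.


PV = nRT, solve for n = PV / (RT).
PV = 94 * 46.41 = 4362.54
RT = 8.314 * 559 = 4647.526
n = 4362.54 / 4647.526
n = 0.93868006 mol, rounded to 4 dp:

0.9387 mol


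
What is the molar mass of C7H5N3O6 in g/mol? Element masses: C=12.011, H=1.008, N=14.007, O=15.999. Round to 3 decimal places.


M = sum(count * atomic_mass) over atoms.
M = 7*12.011 + 5*1.008 + 3*14.007 + 6*15.999
M = 84.077 + 5.04 + 42.021 + 95.994
M = 227.132 g/mol, rounded to 3 dp:

227.132 g/mol


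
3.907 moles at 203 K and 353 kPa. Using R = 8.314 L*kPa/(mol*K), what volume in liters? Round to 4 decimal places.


PV = nRT, solve for V = nRT / P.
nRT = 3.907 * 8.314 * 203 = 6594.008
V = 6594.008 / 353
V = 18.67990935 L, rounded to 4 dp:

18.6799 L


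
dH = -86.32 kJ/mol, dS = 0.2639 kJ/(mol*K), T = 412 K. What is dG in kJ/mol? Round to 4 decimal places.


Gibbs: dG = dH - T*dS (consistent units, dS already in kJ/(mol*K)).
T*dS = 412 * 0.2639 = 108.7268
dG = -86.32 - (108.7268)
dG = -195.0468 kJ/mol, rounded to 4 dp:

-195.0468 kJ/mol


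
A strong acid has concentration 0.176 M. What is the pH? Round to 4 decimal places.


A strong acid dissociates completely, so [H+] equals the given concentration.
pH = -log10([H+]) = -log10(0.176)
pH = 0.75448733, rounded to 4 dp:

0.7545


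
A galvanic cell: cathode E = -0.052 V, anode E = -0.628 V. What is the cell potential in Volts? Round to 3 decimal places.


Standard cell potential: E_cell = E_cathode - E_anode.
E_cell = -0.052 - (-0.628)
E_cell = 0.576 V, rounded to 3 dp:

0.576 V


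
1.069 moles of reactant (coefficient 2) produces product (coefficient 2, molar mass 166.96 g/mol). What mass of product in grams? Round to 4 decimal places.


Use the coefficient ratio to convert reactant moles to product moles, then multiply by the product's molar mass.
moles_P = moles_R * (coeff_P / coeff_R) = 1.069 * (2/2) = 1.069
mass_P = moles_P * M_P = 1.069 * 166.96
mass_P = 178.48024 g, rounded to 4 dp:

178.4802 g


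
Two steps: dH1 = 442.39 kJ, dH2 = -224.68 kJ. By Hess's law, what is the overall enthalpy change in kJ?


Hess's law: enthalpy is a state function, so add the step enthalpies.
dH_total = dH1 + dH2 = 442.39 + (-224.68)
dH_total = 217.71 kJ:

217.71 kJ


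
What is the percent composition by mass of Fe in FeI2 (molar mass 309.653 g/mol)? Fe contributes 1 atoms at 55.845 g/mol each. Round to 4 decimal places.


pct = 100 * (n_elem * M_elem) / M_total
mass_contribution = 1 * 55.845 = 55.845 g/mol
pct = 100 * 55.845 / 309.653
pct = 18.03470336 %, rounded to 4 dp:

18.0347 %


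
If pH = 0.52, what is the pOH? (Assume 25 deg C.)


At 25 deg C, pH + pOH = 14.
pOH = 14 - pH = 14 - 0.52
pOH = 13.48:

13.48


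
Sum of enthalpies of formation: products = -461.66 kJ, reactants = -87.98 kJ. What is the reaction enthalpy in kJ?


dH_rxn = sum(dH_f products) - sum(dH_f reactants)
dH_rxn = -461.66 - (-87.98)
dH_rxn = -373.68 kJ:

-373.68 kJ


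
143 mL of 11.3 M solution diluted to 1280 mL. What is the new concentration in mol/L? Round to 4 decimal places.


Dilution: M1*V1 = M2*V2, solve for M2.
M2 = M1*V1 / V2
M2 = 11.3 * 143 / 1280
M2 = 1615.9 / 1280
M2 = 1.26242188 mol/L, rounded to 4 dp:

1.2624 mol/L


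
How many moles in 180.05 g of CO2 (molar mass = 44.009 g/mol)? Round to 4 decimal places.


n = mass / M
n = 180.05 / 44.009
n = 4.09120862 mol, rounded to 4 dp:

4.0912 mol


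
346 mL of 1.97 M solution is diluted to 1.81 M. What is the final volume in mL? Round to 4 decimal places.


Dilution: M1*V1 = M2*V2, solve for V2.
V2 = M1*V1 / M2
V2 = 1.97 * 346 / 1.81
V2 = 681.62 / 1.81
V2 = 376.58563536 mL, rounded to 4 dp:

376.5856 mL


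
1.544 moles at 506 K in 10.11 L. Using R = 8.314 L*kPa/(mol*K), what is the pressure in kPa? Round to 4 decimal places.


PV = nRT, solve for P = nRT / V.
nRT = 1.544 * 8.314 * 506 = 6495.4289
P = 6495.4289 / 10.11
P = 642.47565776 kPa, rounded to 4 dp:

642.4757 kPa


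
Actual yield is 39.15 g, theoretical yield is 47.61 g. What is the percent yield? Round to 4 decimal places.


% yield = 100 * actual / theoretical
% yield = 100 * 39.15 / 47.61
% yield = 82.23062382 %, rounded to 4 dp:

82.2306 %


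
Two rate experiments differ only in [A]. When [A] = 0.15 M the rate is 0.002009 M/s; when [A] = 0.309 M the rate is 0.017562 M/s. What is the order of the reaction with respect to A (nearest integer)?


Rate is proportional to [A]^n, so rate2/rate1 = ([A]2/[A]1)^n. Take logs to solve for n.
rate2/rate1 = 0.017562 / 0.002009 = 8.7417
[A]2/[A]1 = 0.309 / 0.15 = 2.06
n = ln(8.7417) / ln(2.06) = 3.0
Nearest integer order:

3


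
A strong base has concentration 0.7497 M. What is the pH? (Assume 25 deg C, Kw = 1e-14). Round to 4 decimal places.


A strong base dissociates completely, so [OH-] equals the given concentration.
pOH = -log10([OH-]) = -log10(0.7497) = 0.125112
pH = 14 - pOH = 14 - 0.125112
pH = 13.874888, rounded to 4 dp:

13.8749


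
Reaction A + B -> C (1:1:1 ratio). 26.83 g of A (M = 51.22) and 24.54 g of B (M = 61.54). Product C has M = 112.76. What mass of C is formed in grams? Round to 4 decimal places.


Find moles of each reactant; the smaller value is the limiting reagent in a 1:1:1 reaction, so moles_C equals moles of the limiter.
n_A = mass_A / M_A = 26.83 / 51.22 = 0.523819 mol
n_B = mass_B / M_B = 24.54 / 61.54 = 0.398765 mol
Limiting reagent: B (smaller), n_limiting = 0.398765 mol
mass_C = n_limiting * M_C = 0.398765 * 112.76
mass_C = 44.9647414 g, rounded to 4 dp:

44.9647 g


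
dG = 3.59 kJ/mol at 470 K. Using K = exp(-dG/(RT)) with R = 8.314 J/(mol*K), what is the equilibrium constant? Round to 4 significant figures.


dG is in kJ/mol; multiply by 1000 to match R in J/(mol*K).
RT = 8.314 * 470 = 3907.58 J/mol
exponent = -dG*1000 / (RT) = -(3.59*1000) / 3907.58 = -0.91872719
K = exp(-0.91872719)
K = 0.3990266, rounded to 4 significant figures:

0.3990


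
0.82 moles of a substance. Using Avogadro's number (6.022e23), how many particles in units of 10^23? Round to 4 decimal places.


N = n * NA, then divide by 1e23 for the requested units.
N / 1e23 = n * 6.022
N / 1e23 = 0.82 * 6.022
N / 1e23 = 4.93804, rounded to 4 dp:

4.9380


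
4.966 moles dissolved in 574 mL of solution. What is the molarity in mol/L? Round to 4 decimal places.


Convert volume to liters: V_L = V_mL / 1000.
V_L = 574 / 1000 = 0.574 L
M = n / V_L = 4.966 / 0.574
M = 8.65156794 mol/L, rounded to 4 dp:

8.6516 mol/L


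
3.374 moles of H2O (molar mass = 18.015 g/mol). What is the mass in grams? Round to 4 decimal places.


mass = n * M
mass = 3.374 * 18.015
mass = 60.78261 g, rounded to 4 dp:

60.7826 g


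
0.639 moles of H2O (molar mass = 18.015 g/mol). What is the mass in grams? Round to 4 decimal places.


mass = n * M
mass = 0.639 * 18.015
mass = 11.511585 g, rounded to 4 dp:

11.5116 g


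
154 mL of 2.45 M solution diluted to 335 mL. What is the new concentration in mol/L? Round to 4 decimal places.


Dilution: M1*V1 = M2*V2, solve for M2.
M2 = M1*V1 / V2
M2 = 2.45 * 154 / 335
M2 = 377.3 / 335
M2 = 1.12626866 mol/L, rounded to 4 dp:

1.1263 mol/L


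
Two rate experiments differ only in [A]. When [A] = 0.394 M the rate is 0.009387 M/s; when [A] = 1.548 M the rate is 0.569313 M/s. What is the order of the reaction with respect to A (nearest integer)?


Rate is proportional to [A]^n, so rate2/rate1 = ([A]2/[A]1)^n. Take logs to solve for n.
rate2/rate1 = 0.569313 / 0.009387 = 60.6491
[A]2/[A]1 = 1.548 / 0.394 = 3.9289
n = ln(60.6491) / ln(3.9289) = 3.0
Nearest integer order:

3


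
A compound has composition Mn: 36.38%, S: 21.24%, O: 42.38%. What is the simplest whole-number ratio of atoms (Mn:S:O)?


Assume 100 g of compound, divide each mass% by atomic mass to get moles, then normalize by the smallest to get a raw atom ratio.
Moles per 100 g: Mn: 36.38/54.938 = 0.6622, S: 21.24/32.065 = 0.6624, O: 42.38/15.999 = 2.6489
Raw ratio (divide by min = 0.6622): Mn: 1.0, S: 1.0, O: 4.0
Multiply by 1 to clear fractions: Mn: 1.0 ~= 1, S: 1.0 ~= 1, O: 4.0 ~= 4
Reduce by GCD to get the simplest whole-number ratio:

1:1:4


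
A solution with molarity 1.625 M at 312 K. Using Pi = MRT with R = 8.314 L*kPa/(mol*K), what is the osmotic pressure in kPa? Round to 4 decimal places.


Osmotic pressure (van't Hoff): Pi = M*R*T.
RT = 8.314 * 312 = 2593.968
Pi = 1.625 * 2593.968
Pi = 4215.198 kPa, rounded to 4 dp:

4215.1980 kPa


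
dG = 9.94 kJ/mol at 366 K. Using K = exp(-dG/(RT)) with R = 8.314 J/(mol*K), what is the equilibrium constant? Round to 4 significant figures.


dG is in kJ/mol; multiply by 1000 to match R in J/(mol*K).
RT = 8.314 * 366 = 3042.924 J/mol
exponent = -dG*1000 / (RT) = -(9.94*1000) / 3042.924 = -3.26659489
K = exp(-3.26659489)
K = 0.038136064, rounded to 4 significant figures:

0.03814


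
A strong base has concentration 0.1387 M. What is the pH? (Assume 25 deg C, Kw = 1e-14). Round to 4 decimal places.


A strong base dissociates completely, so [OH-] equals the given concentration.
pOH = -log10([OH-]) = -log10(0.1387) = 0.857924
pH = 14 - pOH = 14 - 0.857924
pH = 13.142076, rounded to 4 dp:

13.1421


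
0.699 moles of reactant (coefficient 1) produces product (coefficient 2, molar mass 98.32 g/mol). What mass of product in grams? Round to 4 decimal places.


Use the coefficient ratio to convert reactant moles to product moles, then multiply by the product's molar mass.
moles_P = moles_R * (coeff_P / coeff_R) = 0.699 * (2/1) = 1.398
mass_P = moles_P * M_P = 1.398 * 98.32
mass_P = 137.45136 g, rounded to 4 dp:

137.4514 g


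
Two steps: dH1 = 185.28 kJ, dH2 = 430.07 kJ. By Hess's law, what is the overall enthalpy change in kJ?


Hess's law: enthalpy is a state function, so add the step enthalpies.
dH_total = dH1 + dH2 = 185.28 + (430.07)
dH_total = 615.35 kJ:

615.35 kJ


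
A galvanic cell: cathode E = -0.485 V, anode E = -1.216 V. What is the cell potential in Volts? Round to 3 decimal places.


Standard cell potential: E_cell = E_cathode - E_anode.
E_cell = -0.485 - (-1.216)
E_cell = 0.731 V, rounded to 3 dp:

0.731 V


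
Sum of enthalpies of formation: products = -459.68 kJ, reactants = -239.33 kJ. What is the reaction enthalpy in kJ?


dH_rxn = sum(dH_f products) - sum(dH_f reactants)
dH_rxn = -459.68 - (-239.33)
dH_rxn = -220.35 kJ:

-220.35 kJ


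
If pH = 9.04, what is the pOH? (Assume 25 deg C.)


At 25 deg C, pH + pOH = 14.
pOH = 14 - pH = 14 - 9.04
pOH = 4.96:

4.96


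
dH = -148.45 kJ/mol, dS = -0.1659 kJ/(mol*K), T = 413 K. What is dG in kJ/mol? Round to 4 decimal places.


Gibbs: dG = dH - T*dS (consistent units, dS already in kJ/(mol*K)).
T*dS = 413 * -0.1659 = -68.5167
dG = -148.45 - (-68.5167)
dG = -79.9333 kJ/mol, rounded to 4 dp:

-79.9333 kJ/mol


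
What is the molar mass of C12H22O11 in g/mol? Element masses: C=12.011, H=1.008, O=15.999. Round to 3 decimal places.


M = sum(count * atomic_mass) over atoms.
M = 12*12.011 + 22*1.008 + 11*15.999
M = 144.132 + 22.176 + 175.989
M = 342.297 g/mol, rounded to 3 dp:

342.297 g/mol


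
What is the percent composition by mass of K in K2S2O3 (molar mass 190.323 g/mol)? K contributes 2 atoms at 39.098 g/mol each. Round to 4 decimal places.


pct = 100 * (n_elem * M_elem) / M_total
mass_contribution = 2 * 39.098 = 78.196 g/mol
pct = 100 * 78.196 / 190.323
pct = 41.08594337 %, rounded to 4 dp:

41.0859 %


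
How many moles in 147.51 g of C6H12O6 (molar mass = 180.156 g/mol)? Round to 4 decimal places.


n = mass / M
n = 147.51 / 180.156
n = 0.81879038 mol, rounded to 4 dp:

0.8188 mol


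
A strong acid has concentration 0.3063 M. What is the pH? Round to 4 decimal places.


A strong acid dissociates completely, so [H+] equals the given concentration.
pH = -log10([H+]) = -log10(0.3063)
pH = 0.513853, rounded to 4 dp:

0.5139


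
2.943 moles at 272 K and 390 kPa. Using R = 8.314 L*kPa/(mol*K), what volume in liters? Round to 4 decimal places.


PV = nRT, solve for V = nRT / P.
nRT = 2.943 * 8.314 * 272 = 6655.3237
V = 6655.3237 / 390
V = 17.06493256 L, rounded to 4 dp:

17.0649 L


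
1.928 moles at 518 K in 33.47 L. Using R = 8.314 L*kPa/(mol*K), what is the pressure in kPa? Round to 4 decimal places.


PV = nRT, solve for P = nRT / V.
nRT = 1.928 * 8.314 * 518 = 8303.2251
P = 8303.2251 / 33.47
P = 248.07962653 kPa, rounded to 4 dp:

248.0796 kPa


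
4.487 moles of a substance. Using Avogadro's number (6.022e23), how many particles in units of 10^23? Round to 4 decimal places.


N = n * NA, then divide by 1e23 for the requested units.
N / 1e23 = n * 6.022
N / 1e23 = 4.487 * 6.022
N / 1e23 = 27.020714, rounded to 4 dp:

27.0207


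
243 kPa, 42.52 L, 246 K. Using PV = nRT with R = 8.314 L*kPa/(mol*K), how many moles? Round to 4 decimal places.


PV = nRT, solve for n = PV / (RT).
PV = 243 * 42.52 = 10332.36
RT = 8.314 * 246 = 2045.244
n = 10332.36 / 2045.244
n = 5.05189601 mol, rounded to 4 dp:

5.0519 mol


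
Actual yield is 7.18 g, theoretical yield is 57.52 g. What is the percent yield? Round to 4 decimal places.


% yield = 100 * actual / theoretical
% yield = 100 * 7.18 / 57.52
% yield = 12.48261474 %, rounded to 4 dp:

12.4826 %


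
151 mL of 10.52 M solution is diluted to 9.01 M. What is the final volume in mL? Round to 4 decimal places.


Dilution: M1*V1 = M2*V2, solve for V2.
V2 = M1*V1 / M2
V2 = 10.52 * 151 / 9.01
V2 = 1588.52 / 9.01
V2 = 176.3063263 mL, rounded to 4 dp:

176.3063 mL


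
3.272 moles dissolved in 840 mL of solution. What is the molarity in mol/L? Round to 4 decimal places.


Convert volume to liters: V_L = V_mL / 1000.
V_L = 840 / 1000 = 0.84 L
M = n / V_L = 3.272 / 0.84
M = 3.8952381 mol/L, rounded to 4 dp:

3.8952 mol/L


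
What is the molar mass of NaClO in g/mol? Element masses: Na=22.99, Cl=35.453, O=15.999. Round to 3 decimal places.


M = sum(count * atomic_mass) over atoms.
M = 1*22.99 + 1*35.453 + 1*15.999
M = 22.99 + 35.453 + 15.999
M = 74.442 g/mol, rounded to 3 dp:

74.442 g/mol


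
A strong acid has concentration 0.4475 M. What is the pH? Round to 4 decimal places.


A strong acid dissociates completely, so [H+] equals the given concentration.
pH = -log10([H+]) = -log10(0.4475)
pH = 0.34920696, rounded to 4 dp:

0.3492


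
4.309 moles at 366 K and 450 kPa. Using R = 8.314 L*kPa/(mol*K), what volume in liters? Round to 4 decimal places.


PV = nRT, solve for V = nRT / P.
nRT = 4.309 * 8.314 * 366 = 13111.9595
V = 13111.9595 / 450
V = 29.13768778 L, rounded to 4 dp:

29.1377 L


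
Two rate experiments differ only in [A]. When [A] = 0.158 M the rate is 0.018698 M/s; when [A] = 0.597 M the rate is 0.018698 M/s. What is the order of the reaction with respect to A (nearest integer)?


Rate is proportional to [A]^n, so rate2/rate1 = ([A]2/[A]1)^n. Take logs to solve for n.
rate2/rate1 = 0.018698 / 0.018698 = 1.0
[A]2/[A]1 = 0.597 / 0.158 = 3.7785
n = ln(1.0) / ln(3.7785) = 0.0
Nearest integer order:

0


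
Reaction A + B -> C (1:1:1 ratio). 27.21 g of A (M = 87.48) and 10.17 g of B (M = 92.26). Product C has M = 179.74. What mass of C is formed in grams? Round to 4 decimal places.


Find moles of each reactant; the smaller value is the limiting reagent in a 1:1:1 reaction, so moles_C equals moles of the limiter.
n_A = mass_A / M_A = 27.21 / 87.48 = 0.311043 mol
n_B = mass_B / M_B = 10.17 / 92.26 = 0.110232 mol
Limiting reagent: B (smaller), n_limiting = 0.110232 mol
mass_C = n_limiting * M_C = 0.110232 * 179.74
mass_C = 19.81309968 g, rounded to 4 dp:

19.8131 g


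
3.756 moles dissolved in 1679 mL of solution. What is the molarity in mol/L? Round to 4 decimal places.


Convert volume to liters: V_L = V_mL / 1000.
V_L = 1679 / 1000 = 1.679 L
M = n / V_L = 3.756 / 1.679
M = 2.23704586 mol/L, rounded to 4 dp:

2.2370 mol/L


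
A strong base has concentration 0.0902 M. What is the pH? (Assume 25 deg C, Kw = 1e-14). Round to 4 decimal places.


A strong base dissociates completely, so [OH-] equals the given concentration.
pOH = -log10([OH-]) = -log10(0.0902) = 1.044793
pH = 14 - pOH = 14 - 1.044793
pH = 12.955207, rounded to 4 dp:

12.9552


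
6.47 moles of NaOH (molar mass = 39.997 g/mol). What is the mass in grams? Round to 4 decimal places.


mass = n * M
mass = 6.47 * 39.997
mass = 258.78059 g, rounded to 4 dp:

258.7806 g


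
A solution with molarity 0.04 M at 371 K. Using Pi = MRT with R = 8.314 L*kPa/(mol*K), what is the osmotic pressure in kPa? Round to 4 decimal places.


Osmotic pressure (van't Hoff): Pi = M*R*T.
RT = 8.314 * 371 = 3084.494
Pi = 0.04 * 3084.494
Pi = 123.37976 kPa, rounded to 4 dp:

123.3798 kPa


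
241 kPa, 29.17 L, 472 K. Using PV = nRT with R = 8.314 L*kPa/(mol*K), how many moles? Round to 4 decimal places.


PV = nRT, solve for n = PV / (RT).
PV = 241 * 29.17 = 7029.97
RT = 8.314 * 472 = 3924.208
n = 7029.97 / 3924.208
n = 1.79143664 mol, rounded to 4 dp:

1.7914 mol


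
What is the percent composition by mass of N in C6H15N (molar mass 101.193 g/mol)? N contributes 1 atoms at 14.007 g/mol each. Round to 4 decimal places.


pct = 100 * (n_elem * M_elem) / M_total
mass_contribution = 1 * 14.007 = 14.007 g/mol
pct = 100 * 14.007 / 101.193
pct = 13.84186653 %, rounded to 4 dp:

13.8419 %


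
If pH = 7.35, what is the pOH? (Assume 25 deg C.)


At 25 deg C, pH + pOH = 14.
pOH = 14 - pH = 14 - 7.35
pOH = 6.65:

6.65


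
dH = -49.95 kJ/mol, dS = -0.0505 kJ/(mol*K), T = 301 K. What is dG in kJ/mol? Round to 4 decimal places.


Gibbs: dG = dH - T*dS (consistent units, dS already in kJ/(mol*K)).
T*dS = 301 * -0.0505 = -15.2005
dG = -49.95 - (-15.2005)
dG = -34.7495 kJ/mol, rounded to 4 dp:

-34.7495 kJ/mol


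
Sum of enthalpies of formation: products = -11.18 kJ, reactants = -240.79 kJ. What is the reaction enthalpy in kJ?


dH_rxn = sum(dH_f products) - sum(dH_f reactants)
dH_rxn = -11.18 - (-240.79)
dH_rxn = 229.61 kJ:

229.61 kJ


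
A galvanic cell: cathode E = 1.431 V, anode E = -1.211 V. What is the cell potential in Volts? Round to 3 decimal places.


Standard cell potential: E_cell = E_cathode - E_anode.
E_cell = 1.431 - (-1.211)
E_cell = 2.642 V, rounded to 3 dp:

2.642 V


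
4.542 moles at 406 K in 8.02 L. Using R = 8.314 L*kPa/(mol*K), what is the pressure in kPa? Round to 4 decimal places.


PV = nRT, solve for P = nRT / V.
nRT = 4.542 * 8.314 * 406 = 15331.4483
P = 15331.4483 / 8.02
P = 1911.65190773 kPa, rounded to 4 dp:

1911.6519 kPa


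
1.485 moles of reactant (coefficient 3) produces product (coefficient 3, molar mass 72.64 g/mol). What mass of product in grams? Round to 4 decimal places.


Use the coefficient ratio to convert reactant moles to product moles, then multiply by the product's molar mass.
moles_P = moles_R * (coeff_P / coeff_R) = 1.485 * (3/3) = 1.485
mass_P = moles_P * M_P = 1.485 * 72.64
mass_P = 107.8704 g, rounded to 4 dp:

107.8704 g


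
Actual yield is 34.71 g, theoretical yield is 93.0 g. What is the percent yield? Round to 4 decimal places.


% yield = 100 * actual / theoretical
% yield = 100 * 34.71 / 93.0
% yield = 37.32258065 %, rounded to 4 dp:

37.3226 %


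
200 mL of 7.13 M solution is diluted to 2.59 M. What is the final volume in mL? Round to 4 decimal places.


Dilution: M1*V1 = M2*V2, solve for V2.
V2 = M1*V1 / M2
V2 = 7.13 * 200 / 2.59
V2 = 1426.0 / 2.59
V2 = 550.57915058 mL, rounded to 4 dp:

550.5792 mL


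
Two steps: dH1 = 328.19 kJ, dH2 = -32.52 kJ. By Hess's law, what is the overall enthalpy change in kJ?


Hess's law: enthalpy is a state function, so add the step enthalpies.
dH_total = dH1 + dH2 = 328.19 + (-32.52)
dH_total = 295.67 kJ:

295.67 kJ


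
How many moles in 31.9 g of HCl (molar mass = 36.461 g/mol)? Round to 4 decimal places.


n = mass / M
n = 31.9 / 36.461
n = 0.87490744 mol, rounded to 4 dp:

0.8749 mol


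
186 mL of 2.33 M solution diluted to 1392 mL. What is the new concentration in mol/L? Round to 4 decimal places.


Dilution: M1*V1 = M2*V2, solve for M2.
M2 = M1*V1 / V2
M2 = 2.33 * 186 / 1392
M2 = 433.38 / 1392
M2 = 0.31133621 mol/L, rounded to 4 dp:

0.3113 mol/L


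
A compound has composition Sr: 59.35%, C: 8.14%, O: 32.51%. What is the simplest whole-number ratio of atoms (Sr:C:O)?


Assume 100 g of compound, divide each mass% by atomic mass to get moles, then normalize by the smallest to get a raw atom ratio.
Moles per 100 g: Sr: 59.35/87.62 = 0.6774, C: 8.14/12.011 = 0.6777, O: 32.51/15.999 = 2.032
Raw ratio (divide by min = 0.6774): Sr: 1.0, C: 1.001, O: 3.0
Multiply by 1 to clear fractions: Sr: 1.0 ~= 1, C: 1.001 ~= 1, O: 3.0 ~= 3
Reduce by GCD to get the simplest whole-number ratio:

1:1:3


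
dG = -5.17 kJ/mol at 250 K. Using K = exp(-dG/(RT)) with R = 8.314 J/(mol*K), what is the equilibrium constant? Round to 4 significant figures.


dG is in kJ/mol; multiply by 1000 to match R in J/(mol*K).
RT = 8.314 * 250 = 2078.5 J/mol
exponent = -dG*1000 / (RT) = -(-5.17*1000) / 2078.5 = 2.4873707
K = exp(2.4873707)
K = 12.029605, rounded to 4 significant figures:

12.03


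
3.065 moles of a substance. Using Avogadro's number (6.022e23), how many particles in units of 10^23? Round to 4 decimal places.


N = n * NA, then divide by 1e23 for the requested units.
N / 1e23 = n * 6.022
N / 1e23 = 3.065 * 6.022
N / 1e23 = 18.45743, rounded to 4 dp:

18.4574


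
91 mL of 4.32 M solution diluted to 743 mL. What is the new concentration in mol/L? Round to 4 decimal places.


Dilution: M1*V1 = M2*V2, solve for M2.
M2 = M1*V1 / V2
M2 = 4.32 * 91 / 743
M2 = 393.12 / 743
M2 = 0.52909825 mol/L, rounded to 4 dp:

0.5291 mol/L


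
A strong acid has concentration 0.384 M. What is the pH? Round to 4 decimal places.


A strong acid dissociates completely, so [H+] equals the given concentration.
pH = -log10([H+]) = -log10(0.384)
pH = 0.41566878, rounded to 4 dp:

0.4157


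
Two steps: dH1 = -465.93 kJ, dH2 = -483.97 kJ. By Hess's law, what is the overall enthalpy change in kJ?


Hess's law: enthalpy is a state function, so add the step enthalpies.
dH_total = dH1 + dH2 = -465.93 + (-483.97)
dH_total = -949.9 kJ:

-949.90 kJ


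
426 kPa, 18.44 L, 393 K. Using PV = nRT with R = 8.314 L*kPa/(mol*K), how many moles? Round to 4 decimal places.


PV = nRT, solve for n = PV / (RT).
PV = 426 * 18.44 = 7855.44
RT = 8.314 * 393 = 3267.402
n = 7855.44 / 3267.402
n = 2.40418534 mol, rounded to 4 dp:

2.4042 mol


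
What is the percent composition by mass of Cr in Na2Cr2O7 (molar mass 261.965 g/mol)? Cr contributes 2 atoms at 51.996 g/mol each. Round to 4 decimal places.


pct = 100 * (n_elem * M_elem) / M_total
mass_contribution = 2 * 51.996 = 103.992 g/mol
pct = 100 * 103.992 / 261.965
pct = 39.69690608 %, rounded to 4 dp:

39.6969 %


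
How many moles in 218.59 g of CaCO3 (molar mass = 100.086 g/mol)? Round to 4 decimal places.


n = mass / M
n = 218.59 / 100.086
n = 2.18402174 mol, rounded to 4 dp:

2.1840 mol


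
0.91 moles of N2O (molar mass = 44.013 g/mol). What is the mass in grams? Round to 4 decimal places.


mass = n * M
mass = 0.91 * 44.013
mass = 40.05183 g, rounded to 4 dp:

40.0518 g


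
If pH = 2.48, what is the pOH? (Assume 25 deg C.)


At 25 deg C, pH + pOH = 14.
pOH = 14 - pH = 14 - 2.48
pOH = 11.52:

11.52


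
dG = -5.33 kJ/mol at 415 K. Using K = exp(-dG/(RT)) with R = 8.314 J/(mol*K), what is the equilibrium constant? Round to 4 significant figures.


dG is in kJ/mol; multiply by 1000 to match R in J/(mol*K).
RT = 8.314 * 415 = 3450.31 J/mol
exponent = -dG*1000 / (RT) = -(-5.33*1000) / 3450.31 = 1.54478873
K = exp(1.54478873)
K = 4.6869813, rounded to 4 significant figures:

4.687


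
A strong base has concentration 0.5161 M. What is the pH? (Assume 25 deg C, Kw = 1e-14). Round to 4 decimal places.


A strong base dissociates completely, so [OH-] equals the given concentration.
pOH = -log10([OH-]) = -log10(0.5161) = 0.287266
pH = 14 - pOH = 14 - 0.287266
pH = 13.712734, rounded to 4 dp:

13.7127


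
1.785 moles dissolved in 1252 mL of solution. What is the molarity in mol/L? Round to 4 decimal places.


Convert volume to liters: V_L = V_mL / 1000.
V_L = 1252 / 1000 = 1.252 L
M = n / V_L = 1.785 / 1.252
M = 1.42571885 mol/L, rounded to 4 dp:

1.4257 mol/L


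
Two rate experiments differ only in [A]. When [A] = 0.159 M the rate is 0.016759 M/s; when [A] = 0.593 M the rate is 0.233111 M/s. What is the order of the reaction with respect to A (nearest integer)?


Rate is proportional to [A]^n, so rate2/rate1 = ([A]2/[A]1)^n. Take logs to solve for n.
rate2/rate1 = 0.233111 / 0.016759 = 13.9096
[A]2/[A]1 = 0.593 / 0.159 = 3.7296
n = ln(13.9096) / ln(3.7296) = 2.0
Nearest integer order:

2


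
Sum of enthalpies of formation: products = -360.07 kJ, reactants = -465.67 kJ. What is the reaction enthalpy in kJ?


dH_rxn = sum(dH_f products) - sum(dH_f reactants)
dH_rxn = -360.07 - (-465.67)
dH_rxn = 105.6 kJ:

105.60 kJ


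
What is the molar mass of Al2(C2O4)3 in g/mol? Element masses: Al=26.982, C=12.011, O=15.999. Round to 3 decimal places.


M = sum(count * atomic_mass) over atoms.
M = 2*26.982 + 6*12.011 + 12*15.999
M = 53.964 + 72.066 + 191.988
M = 318.018 g/mol, rounded to 3 dp:

318.018 g/mol


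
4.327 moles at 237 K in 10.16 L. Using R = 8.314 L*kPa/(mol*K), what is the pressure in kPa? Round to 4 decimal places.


PV = nRT, solve for P = nRT / V.
nRT = 4.327 * 8.314 * 237 = 8525.9987
P = 8525.9987 / 10.16
P = 839.17310039 kPa, rounded to 4 dp:

839.1731 kPa


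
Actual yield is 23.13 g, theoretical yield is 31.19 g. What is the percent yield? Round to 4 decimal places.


% yield = 100 * actual / theoretical
% yield = 100 * 23.13 / 31.19
% yield = 74.1583841 %, rounded to 4 dp:

74.1584 %


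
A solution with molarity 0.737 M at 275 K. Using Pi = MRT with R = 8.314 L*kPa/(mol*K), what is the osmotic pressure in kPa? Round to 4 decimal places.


Osmotic pressure (van't Hoff): Pi = M*R*T.
RT = 8.314 * 275 = 2286.35
Pi = 0.737 * 2286.35
Pi = 1685.03995 kPa, rounded to 4 dp:

1685.0400 kPa


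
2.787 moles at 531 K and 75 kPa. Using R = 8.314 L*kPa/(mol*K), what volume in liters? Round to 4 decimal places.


PV = nRT, solve for V = nRT / P.
nRT = 2.787 * 8.314 * 531 = 12303.8637
V = 12303.8637 / 75
V = 164.051516 L, rounded to 4 dp:

164.0515 L


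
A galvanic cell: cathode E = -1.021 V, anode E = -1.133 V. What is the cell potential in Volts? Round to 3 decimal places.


Standard cell potential: E_cell = E_cathode - E_anode.
E_cell = -1.021 - (-1.133)
E_cell = 0.112 V, rounded to 3 dp:

0.112 V


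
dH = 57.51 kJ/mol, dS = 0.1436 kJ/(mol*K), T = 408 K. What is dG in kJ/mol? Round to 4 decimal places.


Gibbs: dG = dH - T*dS (consistent units, dS already in kJ/(mol*K)).
T*dS = 408 * 0.1436 = 58.5888
dG = 57.51 - (58.5888)
dG = -1.0788 kJ/mol, rounded to 4 dp:

-1.0788 kJ/mol


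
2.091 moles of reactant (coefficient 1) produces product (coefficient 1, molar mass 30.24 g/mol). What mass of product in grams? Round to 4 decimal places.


Use the coefficient ratio to convert reactant moles to product moles, then multiply by the product's molar mass.
moles_P = moles_R * (coeff_P / coeff_R) = 2.091 * (1/1) = 2.091
mass_P = moles_P * M_P = 2.091 * 30.24
mass_P = 63.23184 g, rounded to 4 dp:

63.2318 g


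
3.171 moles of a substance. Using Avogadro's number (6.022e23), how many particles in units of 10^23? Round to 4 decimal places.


N = n * NA, then divide by 1e23 for the requested units.
N / 1e23 = n * 6.022
N / 1e23 = 3.171 * 6.022
N / 1e23 = 19.095762, rounded to 4 dp:

19.0958


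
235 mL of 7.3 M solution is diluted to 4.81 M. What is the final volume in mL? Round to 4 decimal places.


Dilution: M1*V1 = M2*V2, solve for V2.
V2 = M1*V1 / M2
V2 = 7.3 * 235 / 4.81
V2 = 1715.5 / 4.81
V2 = 356.65280665 mL, rounded to 4 dp:

356.6528 mL


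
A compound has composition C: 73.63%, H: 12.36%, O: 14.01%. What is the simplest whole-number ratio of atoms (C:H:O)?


Assume 100 g of compound, divide each mass% by atomic mass to get moles, then normalize by the smallest to get a raw atom ratio.
Moles per 100 g: C: 73.63/12.011 = 6.1302, H: 12.36/1.008 = 12.2619, O: 14.01/15.999 = 0.8757
Raw ratio (divide by min = 0.8757): C: 7.001, H: 14.003, O: 1.0
Multiply by 1 to clear fractions: C: 7.001 ~= 7, H: 14.003 ~= 14, O: 1.0 ~= 1
Reduce by GCD to get the simplest whole-number ratio:

7:14:1


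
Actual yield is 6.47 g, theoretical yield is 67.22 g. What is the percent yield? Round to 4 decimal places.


% yield = 100 * actual / theoretical
% yield = 100 * 6.47 / 67.22
% yield = 9.62511157 %, rounded to 4 dp:

9.6251 %


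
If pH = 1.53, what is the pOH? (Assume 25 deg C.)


At 25 deg C, pH + pOH = 14.
pOH = 14 - pH = 14 - 1.53
pOH = 12.47:

12.47


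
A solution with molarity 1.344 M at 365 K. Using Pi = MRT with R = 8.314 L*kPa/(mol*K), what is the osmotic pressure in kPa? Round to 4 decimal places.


Osmotic pressure (van't Hoff): Pi = M*R*T.
RT = 8.314 * 365 = 3034.61
Pi = 1.344 * 3034.61
Pi = 4078.51584 kPa, rounded to 4 dp:

4078.5158 kPa


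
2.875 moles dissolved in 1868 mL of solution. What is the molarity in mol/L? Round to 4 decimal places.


Convert volume to liters: V_L = V_mL / 1000.
V_L = 1868 / 1000 = 1.868 L
M = n / V_L = 2.875 / 1.868
M = 1.53907923 mol/L, rounded to 4 dp:

1.5391 mol/L


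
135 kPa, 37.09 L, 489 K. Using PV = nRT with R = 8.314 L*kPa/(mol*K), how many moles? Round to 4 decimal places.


PV = nRT, solve for n = PV / (RT).
PV = 135 * 37.09 = 5007.15
RT = 8.314 * 489 = 4065.546
n = 5007.15 / 4065.546
n = 1.23160579 mol, rounded to 4 dp:

1.2316 mol


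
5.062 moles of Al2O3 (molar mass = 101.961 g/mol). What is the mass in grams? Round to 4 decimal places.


mass = n * M
mass = 5.062 * 101.961
mass = 516.126582 g, rounded to 4 dp:

516.1266 g


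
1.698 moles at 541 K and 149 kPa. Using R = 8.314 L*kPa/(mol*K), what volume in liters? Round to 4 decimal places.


PV = nRT, solve for V = nRT / P.
nRT = 1.698 * 8.314 * 541 = 7637.3901
V = 7637.3901 / 149
V = 51.25765168 L, rounded to 4 dp:

51.2577 L


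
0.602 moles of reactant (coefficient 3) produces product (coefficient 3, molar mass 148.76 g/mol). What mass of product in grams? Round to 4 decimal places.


Use the coefficient ratio to convert reactant moles to product moles, then multiply by the product's molar mass.
moles_P = moles_R * (coeff_P / coeff_R) = 0.602 * (3/3) = 0.602
mass_P = moles_P * M_P = 0.602 * 148.76
mass_P = 89.55352 g, rounded to 4 dp:

89.5535 g


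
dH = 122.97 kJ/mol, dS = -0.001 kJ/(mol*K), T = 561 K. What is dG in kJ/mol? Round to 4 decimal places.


Gibbs: dG = dH - T*dS (consistent units, dS already in kJ/(mol*K)).
T*dS = 561 * -0.001 = -0.561
dG = 122.97 - (-0.561)
dG = 123.531 kJ/mol, rounded to 4 dp:

123.5310 kJ/mol


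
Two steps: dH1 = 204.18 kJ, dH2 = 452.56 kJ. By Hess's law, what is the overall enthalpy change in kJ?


Hess's law: enthalpy is a state function, so add the step enthalpies.
dH_total = dH1 + dH2 = 204.18 + (452.56)
dH_total = 656.74 kJ:

656.74 kJ


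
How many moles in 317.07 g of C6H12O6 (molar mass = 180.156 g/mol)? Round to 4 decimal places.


n = mass / M
n = 317.07 / 180.156
n = 1.75997469 mol, rounded to 4 dp:

1.7600 mol


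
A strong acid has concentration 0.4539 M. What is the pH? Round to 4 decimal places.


A strong acid dissociates completely, so [H+] equals the given concentration.
pH = -log10([H+]) = -log10(0.4539)
pH = 0.34303982, rounded to 4 dp:

0.3430


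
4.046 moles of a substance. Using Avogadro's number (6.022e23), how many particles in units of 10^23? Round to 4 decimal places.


N = n * NA, then divide by 1e23 for the requested units.
N / 1e23 = n * 6.022
N / 1e23 = 4.046 * 6.022
N / 1e23 = 24.365012, rounded to 4 dp:

24.3650


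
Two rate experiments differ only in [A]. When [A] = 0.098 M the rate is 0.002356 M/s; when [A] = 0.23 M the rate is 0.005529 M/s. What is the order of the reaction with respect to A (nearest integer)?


Rate is proportional to [A]^n, so rate2/rate1 = ([A]2/[A]1)^n. Take logs to solve for n.
rate2/rate1 = 0.005529 / 0.002356 = 2.3468
[A]2/[A]1 = 0.23 / 0.098 = 2.3469
n = ln(2.3468) / ln(2.3469) = 1.0
Nearest integer order:

1


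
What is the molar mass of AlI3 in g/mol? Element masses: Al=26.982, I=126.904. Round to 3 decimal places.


M = sum(count * atomic_mass) over atoms.
M = 1*26.982 + 3*126.904
M = 26.982 + 380.712
M = 407.694 g/mol, rounded to 3 dp:

407.694 g/mol


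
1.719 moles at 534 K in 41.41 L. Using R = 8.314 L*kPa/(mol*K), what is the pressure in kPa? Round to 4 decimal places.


PV = nRT, solve for P = nRT / V.
nRT = 1.719 * 8.314 * 534 = 7631.803
P = 7631.803 / 41.41
P = 184.29855107 kPa, rounded to 4 dp:

184.2986 kPa


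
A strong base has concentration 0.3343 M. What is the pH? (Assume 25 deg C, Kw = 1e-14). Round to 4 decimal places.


A strong base dissociates completely, so [OH-] equals the given concentration.
pOH = -log10([OH-]) = -log10(0.3343) = 0.475864
pH = 14 - pOH = 14 - 0.475864
pH = 13.524136, rounded to 4 dp:

13.5241


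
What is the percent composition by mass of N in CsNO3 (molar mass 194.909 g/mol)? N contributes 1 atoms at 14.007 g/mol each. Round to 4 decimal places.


pct = 100 * (n_elem * M_elem) / M_total
mass_contribution = 1 * 14.007 = 14.007 g/mol
pct = 100 * 14.007 / 194.909
pct = 7.18643059 %, rounded to 4 dp:

7.1864 %


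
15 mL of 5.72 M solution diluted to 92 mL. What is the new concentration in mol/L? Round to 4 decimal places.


Dilution: M1*V1 = M2*V2, solve for M2.
M2 = M1*V1 / V2
M2 = 5.72 * 15 / 92
M2 = 85.8 / 92
M2 = 0.9326087 mol/L, rounded to 4 dp:

0.9326 mol/L


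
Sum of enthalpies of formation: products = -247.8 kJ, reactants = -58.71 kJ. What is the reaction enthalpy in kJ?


dH_rxn = sum(dH_f products) - sum(dH_f reactants)
dH_rxn = -247.8 - (-58.71)
dH_rxn = -189.09 kJ:

-189.09 kJ


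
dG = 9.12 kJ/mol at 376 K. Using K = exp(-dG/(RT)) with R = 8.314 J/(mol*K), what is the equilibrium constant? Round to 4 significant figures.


dG is in kJ/mol; multiply by 1000 to match R in J/(mol*K).
RT = 8.314 * 376 = 3126.064 J/mol
exponent = -dG*1000 / (RT) = -(9.12*1000) / 3126.064 = -2.91740668
K = exp(-2.91740668)
K = 0.054073736, rounded to 4 significant figures:

0.05407


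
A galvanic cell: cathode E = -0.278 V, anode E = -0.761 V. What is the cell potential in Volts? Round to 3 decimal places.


Standard cell potential: E_cell = E_cathode - E_anode.
E_cell = -0.278 - (-0.761)
E_cell = 0.483 V, rounded to 3 dp:

0.483 V
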